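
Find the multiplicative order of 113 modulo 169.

39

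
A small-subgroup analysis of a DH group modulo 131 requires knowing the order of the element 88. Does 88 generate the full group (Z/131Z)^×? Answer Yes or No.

Yes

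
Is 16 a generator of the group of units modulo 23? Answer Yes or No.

φ(23) = 23 − 1 = 22 = 2 · 11.
Test 16^(22/q) mod 23 for each prime factor q of 22:
16^11 ≡ 1 (mod 23)  [q = 2: ≡ 1 ✗]
16^2 ≡ 3 (mod 23)  [q = 11: ≢ 1 ✓]
The check at q = 2 fails, so 16 generates a proper subgroup.

No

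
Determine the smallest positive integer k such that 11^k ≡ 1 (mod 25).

ord(11) | φ(25) = φ(5^2) = 5·(5−1) = 20 = 2^2 · 5.
Divisors of 20: 1, 2, 4, 5, 10, 20.
Evaluate successive powers at the divisors of 20:
11^1 ≡ 11 (mod 25)
11^2 ≡ 21 (mod 25)
11^4 ≡ 16 (mod 25)
11^5 ≡ 1 (mod 25) ✓
Therefore the multiplicative order of 11 modulo 25 is 5.

5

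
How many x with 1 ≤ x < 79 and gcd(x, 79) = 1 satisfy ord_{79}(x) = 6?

φ(79) = 79 − 1 = 78 = 2 · 3 · 13.
Since (Z/79Z)^× is cyclic of order 78, the number of elements of order d is φ(d) when d | 78 and 0 otherwise.
6 = 2 · 3 divides 78, and φ(6) = 2.

2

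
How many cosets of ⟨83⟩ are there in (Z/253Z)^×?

2

ord(83) | φ(253) = φ(11·23) = (11−1)·(23−1) = 10·22 = 220 = 2^2 · 5 · 11.
Divisors of 220: 1, 2, 4, 5, 10, 11, 20, 22, 44, 55, 110, 220.
Compute 83^d (mod 253) for the divisors d until we hit 1:
83^1 ≡ 83 (mod 253)
83^2 ≡ 58 (mod 253)
83^4 ≡ 75 (mod 253)
83^5 ≡ 153 (mod 253)
83^10 ≡ 133 (mod 253)
83^11 ≡ 160 (mod 253)
83^20 ≡ 232 (mod 253)
83^22 ≡ 47 (mod 253)
83^44 ≡ 185 (mod 253)
83^55 ≡ 252 (mod 253)
83^110 ≡ 1 (mod 253) ✓
The order of 83 is 110, so the subgroup it generates has 110 elements.
Index = |(Z/253Z)^×| / |⟨83⟩| = 220 / 110 = 2.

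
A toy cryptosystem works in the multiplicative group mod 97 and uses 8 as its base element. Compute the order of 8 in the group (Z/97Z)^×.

16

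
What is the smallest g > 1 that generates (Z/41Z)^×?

φ(41) = 41 − 1 = 40 = 2^3 · 5.
Test candidates g = 2, 3, … against the prime factors q ∈ {2, 5} of φ(41): g is a generator iff g^(40/q) ≢ 1 for every such q.
g = 2: 2^20 ≡ 1 — hits 1, so not a primitive root.
g = 3: 3^20 ≡ 40; 3^8 ≡ 1 — hits 1, so not a primitive root.
g = 4: 4^20 ≡ 1 — hits 1, so not a primitive root.
g = 5: 5^20 ≡ 1 — hits 1, so not a primitive root.
g = 6: 6^20 ≡ 40; 6^8 ≡ 10 — none is 1, so 6 is a primitive root.
Hence the least primitive root of 41 is 6.

6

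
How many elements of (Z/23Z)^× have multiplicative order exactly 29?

0

φ(23) = 23 − 1 = 22 = 2 · 11.
Since (Z/23Z)^× is cyclic of order 22, the number of elements of order d is φ(d) when d | 22 and 0 otherwise.
Since 29 ∤ 22, the count is 0.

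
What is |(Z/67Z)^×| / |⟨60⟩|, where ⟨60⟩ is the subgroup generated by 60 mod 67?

2

By Lagrange's theorem, ord_67(60) divides φ(67) = 67 − 1 = 66 = 2 · 3 · 11.
Divisors of 66: 1, 2, 3, 6, 11, 22, 33, 66.
Compute 60^d (mod 67) for the divisors d until we hit 1:
60^1 ≡ 60 (mod 67)
60^2 ≡ 49 (mod 67)
60^3 ≡ 59 (mod 67)
60^6 ≡ 64 (mod 67)
60^11 ≡ 37 (mod 67)
60^22 ≡ 29 (mod 67)
60^33 ≡ 1 (mod 67) ✓
The order of 60 is 33, so the subgroup it generates has 33 elements.
Index = |(Z/67Z)^×| / |⟨60⟩| = 66 / 33 = 2.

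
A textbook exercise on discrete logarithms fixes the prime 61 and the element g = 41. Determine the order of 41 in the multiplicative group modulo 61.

The order of 41 must divide φ(61) = 61 − 1 = 60 = 2^2 · 3 · 5.
Divisors of 60: 1, 2, 3, 4, 5, 6, 10, 12, 15, 20, 30, 60.
Test each divisor d:
41^1 ≡ 41
41^2 ≡ 34
41^3 ≡ 52
41^4 ≡ 58
41^5 ≡ 60
41^6 ≡ 20
41^10 ≡ 1
Therefore the multiplicative order of 41 modulo 61 is 10.

10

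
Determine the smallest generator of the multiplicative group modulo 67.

φ(67) = 67 − 1 = 66 = 2 · 3 · 11.
g is a primitive root iff g^(66/q) ≢ 1 (mod 67) for each prime q ∈ {2, 3, 11}.
g = 2: 2^33 ≡ 66; 2^22 ≡ 37; 2^6 ≡ 64 — none is 1, so 2 is a primitive root.
So 2 is the smallest generator of (Z/67Z)^×.

2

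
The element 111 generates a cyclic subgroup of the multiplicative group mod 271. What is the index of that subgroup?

ord(111) | φ(271) = 271 − 1 = 270 = 2 · 3^3 · 5.
Divisors of 270: 1, 2, 3, 5, 6, 9, 10, 15, 18, 27, 30, 45, 54, 90, 135, 270.
Evaluate successive powers at the divisors of 270:
111^1 ≡ 111
111^2 ≡ 126
111^3 ≡ 165
111^5 ≡ 194
111^6 ≡ 125
111^9 ≡ 29
111^10 ≡ 238
111^15 ≡ 102
111^18 ≡ 28
111^27 ≡ 270
111^30 ≡ 106
111^45 ≡ 243
111^54 ≡ 1
Thus |⟨111⟩| = ord(111) = 54.
The index is φ(271) / ord(111) = 270 / 54 = 5.

5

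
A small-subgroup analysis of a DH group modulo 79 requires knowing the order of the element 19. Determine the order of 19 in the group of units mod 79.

39

By Lagrange's theorem, ord_79(19) divides φ(79) = 79 − 1 = 78 = 2 · 3 · 13.
Divisors of 78: 1, 2, 3, 6, 13, 26, 39, 78.
Check 19^d mod 79 for each divisor in increasing order:
19^1 ≡ 19 (mod 79)
19^2 ≡ 45 (mod 79)
19^3 ≡ 65 (mod 79)
19^6 ≡ 38 (mod 79)
19^13 ≡ 23 (mod 79)
19^26 ≡ 55 (mod 79)
19^39 ≡ 1 (mod 79) ✓
So ord_79(19) = 39.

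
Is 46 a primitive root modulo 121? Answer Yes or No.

φ(121) = φ(11^2) = 11·(11−1) = 110 = 2 · 5 · 11.
46 is a primitive root mod 121 iff 46^(φ(121)/q) ≢ 1 for every prime q | φ(121), i.e. q ∈ {2, 5, 11}.
46^55 ≡ 120 (mod 121)  [q = 2: ≢ 1 ✓]
46^22 ≡ 81 (mod 121)  [q = 5: ≢ 1 ✓]
46^10 ≡ 34 (mod 121)  [q = 11: ≢ 1 ✓]
Every test exponent gives a nontrivial residue, hence 46 generates the full group.

Yes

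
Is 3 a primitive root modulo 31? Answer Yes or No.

Yes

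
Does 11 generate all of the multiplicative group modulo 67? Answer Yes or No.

Yes

φ(67) = 67 − 1 = 66 = 2 · 3 · 11.
It suffices to check that the order of 11 is not a proper divisor of 66: compute 11^(66/q) for q ∈ {2, 3, 11}.
11^33 ≡ 66 (mod 67)  [q = 2: ≢ 1 ✓]
11^22 ≡ 29 (mod 67)  [q = 3: ≢ 1 ✓]
11^6 ≡ 14 (mod 67)  [q = 11: ≢ 1 ✓]
All checks pass, so 11 has order 66 and is a primitive root modulo 67.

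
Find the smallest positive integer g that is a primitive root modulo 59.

2

φ(59) = 59 − 1 = 58 = 2 · 29.
Test candidates g = 2, 3, … against the prime factors q ∈ {2, 29} of φ(59): g is a generator iff g^(58/q) ≢ 1 for every such q.
g = 2: 2^29 ≡ 58; 2^2 ≡ 4 — none is 1, so 2 is a primitive root.
So 2 is the smallest generator of (Z/59Z)^×.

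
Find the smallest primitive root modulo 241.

φ(241) = 241 − 1 = 240 = 2^4 · 3 · 5.
g is a primitive root iff g^(240/q) ≢ 1 (mod 241) for each prime q ∈ {2, 3, 5}.
g = 2: 2^120 ≡ 1 — hits 1, so not a primitive root.
g = 3: 3^120 ≡ 1 — hits 1, so not a primitive root.
g = 4: 4^120 ≡ 1 — hits 1, so not a primitive root.
g = 5: 5^120 ≡ 1 — hits 1, so not a primitive root.
g = 6: 6^120 ≡ 1 — hits 1, so not a primitive root.
g = 7: 7^120 ≡ 240; 7^80 ≡ 15; 7^48 ≡ 91 — none is 1, so 7 is a primitive root.
The smallest primitive root modulo 241 is 7.

7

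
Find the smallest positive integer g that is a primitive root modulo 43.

3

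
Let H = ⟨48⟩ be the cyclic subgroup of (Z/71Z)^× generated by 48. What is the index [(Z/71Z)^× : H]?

10

ord(48) | φ(71) = 71 − 1 = 70 = 2 · 5 · 7.
Divisors of 70: 1, 2, 5, 7, 10, 14, 35, 70.
Compute 48^d (mod 71) for the divisors d until we hit 1:
48^1 ≡ 48
48^2 ≡ 32
48^5 ≡ 20
48^7 ≡ 1
The order of 48 is 7, so the subgroup it generates has 7 elements.
The index is φ(71) / ord(48) = 70 / 7 = 10.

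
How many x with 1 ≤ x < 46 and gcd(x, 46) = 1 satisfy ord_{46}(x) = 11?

φ(46) = φ(2)·φ(23) = 1·22 = 22 = 2 · 11.
(Z/46Z)^× is cyclic (|G| = 22); a cyclic group of order m has exactly φ(d) elements of each order d | m, and none otherwise.
11 | 22, and φ(11) = 11 − 1 = 10.

10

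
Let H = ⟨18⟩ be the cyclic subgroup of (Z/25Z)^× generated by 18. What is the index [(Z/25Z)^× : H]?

5

Since 18 ∈ (Z/25Z)^×, its order divides φ(25) = φ(5^2) = 5·(5−1) = 20 = 2^2 · 5.
Divisors of 20: 1, 2, 4, 5, 10, 20.
Test each divisor d:
18^1 ≡ 18 (mod 25)
18^2 ≡ 24 (mod 25)
18^4 ≡ 1 (mod 25) ✓
The order of 18 is 4, so the subgroup it generates has 4 elements.
[(Z/25Z)^× : ⟨18⟩] = 20/4 = 5.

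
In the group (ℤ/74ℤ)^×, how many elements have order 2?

φ(74) = φ(2)·φ(37) = 1·36 = 36 = 2^2 · 3^2.
(Z/74Z)^× is cyclic (|G| = 36); a cyclic group of order m has exactly φ(d) elements of each order d | m, and none otherwise.
2 | 36, and φ(2) = 2 − 1 = 1.

1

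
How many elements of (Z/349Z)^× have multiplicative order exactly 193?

0

φ(349) = 349 − 1 = 348 = 2^2 · 3 · 29.
In a cyclic group of order 348, there are φ(d) elements of order d for each divisor d of 348, and zero for non-divisors.
Here 348 is not a multiple of 193, so there are no elements of order 193.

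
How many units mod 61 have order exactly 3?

2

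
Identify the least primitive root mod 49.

φ(49) = φ(7^2) = 7·(7−1) = 42 = 2 · 3 · 7.
g is a primitive root iff g^(42/q) ≢ 1 (mod 49) for each prime q ∈ {2, 3, 7}.
g = 2: 2^21 ≡ 1 — hits 1, so not a primitive root.
g = 3: 3^21 ≡ 48; 3^14 ≡ 30; 3^6 ≡ 43 — none is 1, so 3 is a primitive root.
Hence the least primitive root of 49 is 3.

3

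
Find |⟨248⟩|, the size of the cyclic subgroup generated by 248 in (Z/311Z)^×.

310

By Lagrange's theorem, ord_311(248) divides φ(311) = 311 − 1 = 310 = 2 · 5 · 31.
Divisors of 310: 1, 2, 5, 10, 31, 62, 155, 310.
Evaluate successive powers at the divisors of 310:
248^1 ≡ 248 (mod 311)
248^2 ≡ 237 (mod 311)
248^5 ≡ 222 (mod 311)
248^10 ≡ 146 (mod 311)
248^31 ≡ 95 (mod 311)
248^62 ≡ 6 (mod 311)
248^155 ≡ 310 (mod 311)
248^310 ≡ 1 (mod 311) ✓
The smallest such exponent is 310, so the order of 248 is 310.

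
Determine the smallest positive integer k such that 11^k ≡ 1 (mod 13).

12

Since 11 ∈ (Z/13Z)^×, its order divides φ(13) = 13 − 1 = 12 = 2^2 · 3.
Divisors of 12: 1, 2, 3, 4, 6, 12.
Compute 11^d (mod 13) for the divisors d until we hit 1:
11^1 ≡ 11 (mod 13)
11^2 ≡ 4 (mod 13)
11^3 ≡ 5 (mod 13)
11^4 ≡ 3 (mod 13)
11^6 ≡ 12 (mod 13)
11^12 ≡ 1 (mod 13) ✓
Therefore the multiplicative order of 11 modulo 13 is 12.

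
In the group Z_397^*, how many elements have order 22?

φ(397) = 397 − 1 = 396 = 2^2 · 3^2 · 11.
Since (Z/397Z)^× is cyclic of order 396, the number of elements of order d is φ(d) when d | 396 and 0 otherwise.
22 = 2 · 11 divides 396, and φ(22) = 10.

10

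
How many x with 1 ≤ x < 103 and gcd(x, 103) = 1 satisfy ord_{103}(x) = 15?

φ(103) = 103 − 1 = 102 = 2 · 3 · 17.
(Z/103Z)^× is cyclic (|G| = 102); a cyclic group of order m has exactly φ(d) elements of each order d | m, and none otherwise.
Since 15 ∤ 102, the count is 0.

0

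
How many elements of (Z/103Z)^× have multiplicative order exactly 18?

φ(103) = 103 − 1 = 102 = 2 · 3 · 17.
(Z/103Z)^× is cyclic (|G| = 102); a cyclic group of order m has exactly φ(d) elements of each order d | m, and none otherwise.
Since 18 ∤ 102, the count is 0.

0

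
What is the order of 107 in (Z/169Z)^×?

39

Since 107 ∈ (Z/169Z)^×, its order divides φ(169) = φ(13^2) = 13·(13−1) = 156 = 2^2 · 3 · 13.
Divisors of 156: 1, 2, 3, 4, 6, 12, 13, 26, 39, 52, 78, 156.
Check 107^d mod 169 for each divisor in increasing order:
107^1 ≡ 107 (mod 169)
107^2 ≡ 126 (mod 169)
107^3 ≡ 131 (mod 169)
107^4 ≡ 159 (mod 169)
107^6 ≡ 92 (mod 169)
107^12 ≡ 14 (mod 169)
107^13 ≡ 146 (mod 169)
107^26 ≡ 22 (mod 169)
107^39 ≡ 1 (mod 169) ✓
Therefore the multiplicative order of 107 modulo 169 is 39.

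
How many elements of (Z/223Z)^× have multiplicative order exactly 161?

0

φ(223) = 223 − 1 = 222 = 2 · 3 · 37.
In a cyclic group of order 222, there are φ(d) elements of order d for each divisor d of 222, and zero for non-divisors.
Here 222 is not a multiple of 161, so there are no elements of order 161.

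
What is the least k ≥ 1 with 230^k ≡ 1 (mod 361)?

342

The order of 230 must divide φ(361) = φ(19^2) = 19·(19−1) = 342 = 2 · 3^2 · 19.
Divisors of 342: 1, 2, 3, 6, 9, 18, 19, 38, 57, 114, 171, 342.
Evaluate successive powers at the divisors of 342:
230^1 ≡ 230 (mod 361)
230^2 ≡ 194 (mod 361)
230^3 ≡ 217 (mod 361)
230^6 ≡ 159 (mod 361)
230^9 ≡ 208 (mod 361)
230^18 ≡ 305 (mod 361)
230^19 ≡ 116 (mod 361)
230^38 ≡ 99 (mod 361)
230^57 ≡ 293 (mod 361)
230^114 ≡ 292 (mod 361)
230^171 ≡ 360 (mod 361)
230^342 ≡ 1 (mod 361) ✓
Hence ord(230) = 342.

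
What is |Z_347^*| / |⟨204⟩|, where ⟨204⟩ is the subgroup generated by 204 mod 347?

1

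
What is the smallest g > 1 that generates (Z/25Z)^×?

φ(25) = φ(5^2) = 5·(5−1) = 20 = 2^2 · 5.
Test candidates g = 2, 3, … against the prime factors q ∈ {2, 5} of φ(25): g is a generator iff g^(20/q) ≢ 1 for every such q.
g = 2: 2^10 ≡ 24; 2^4 ≡ 16 — none is 1, so 2 is a primitive root.
Hence the least primitive root of 25 is 2.

2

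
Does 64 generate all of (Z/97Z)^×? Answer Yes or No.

No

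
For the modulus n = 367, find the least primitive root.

φ(367) = 367 − 1 = 366 = 2 · 3 · 61.
Test candidates g = 2, 3, … against the prime factors q ∈ {2, 3, 61} of φ(367): g is a generator iff g^(366/q) ≢ 1 for every such q.
g = 2: 2^183 ≡ 1 — hits 1, so not a primitive root.
g = 3: 3^183 ≡ 366; 3^122 ≡ 1 — hits 1, so not a primitive root.
g = 4: 4^183 ≡ 1 — hits 1, so not a primitive root.
g = 5: 5^183 ≡ 366; 5^122 ≡ 1 — hits 1, so not a primitive root.
g = 6: 6^183 ≡ 366; 6^122 ≡ 283; 6^6 ≡ 47 — none is 1, so 6 is a primitive root.
Hence the least primitive root of 367 is 6.

6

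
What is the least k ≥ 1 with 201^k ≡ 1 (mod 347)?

173

Since 201 ∈ (Z/347Z)^×, its order divides φ(347) = 347 − 1 = 346 = 2 · 173.
Divisors of 346: 1, 2, 173, 346.
Test each divisor d:
201^1 ≡ 201
201^2 ≡ 149
201^173 ≡ 1
Hence ord(201) = 173.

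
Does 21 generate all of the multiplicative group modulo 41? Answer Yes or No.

φ(41) = 41 − 1 = 40 = 2^3 · 5.
21 is a primitive root mod 41 iff 21^(φ(41)/q) ≢ 1 for every prime q | φ(41), i.e. q ∈ {2, 5}.
21^20 ≡ 1 (mod 41)  [q = 2: ≡ 1 ✗]
21^8 ≡ 37 (mod 41)  [q = 5: ≢ 1 ✓]
Since 21^20 ≡ 1, the order of 21 divides 20 < 40, so 21 is not a primitive root.

No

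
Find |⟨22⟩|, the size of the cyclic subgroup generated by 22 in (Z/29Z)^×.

14

By Lagrange's theorem, ord_29(22) divides φ(29) = 29 − 1 = 28 = 2^2 · 7.
Divisors of 28: 1, 2, 4, 7, 14, 28.
Test each divisor d:
22^1 ≡ 22 (mod 29)
22^2 ≡ 20 (mod 29)
22^4 ≡ 23 (mod 29)
22^7 ≡ 28 (mod 29)
22^14 ≡ 1 (mod 29) ✓
Hence ord(22) = 14.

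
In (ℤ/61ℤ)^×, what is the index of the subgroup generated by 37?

The order of 37 must divide φ(61) = 61 − 1 = 60 = 2^2 · 3 · 5.
Divisors of 60: 1, 2, 3, 4, 5, 6, 10, 12, 15, 20, 30, 60.
Check 37^d mod 61 for each divisor in increasing order:
37^1 ≡ 37 (mod 61)
37^2 ≡ 27 (mod 61)
37^3 ≡ 23 (mod 61)
37^4 ≡ 58 (mod 61)
37^5 ≡ 11 (mod 61)
37^6 ≡ 41 (mod 61)
37^10 ≡ 60 (mod 61)
37^12 ≡ 34 (mod 61)
37^15 ≡ 50 (mod 61)
37^20 ≡ 1 (mod 61) ✓
So ord_61(37) = 20, hence |⟨37⟩| = 20.
[(Z/61Z)^× : ⟨37⟩] = 60/20 = 3.

3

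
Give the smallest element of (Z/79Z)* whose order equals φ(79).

φ(79) = 79 − 1 = 78 = 2 · 3 · 13.
g is a primitive root iff g^(78/q) ≢ 1 (mod 79) for each prime q ∈ {2, 3, 13}.
g = 2: 2^39 ≡ 1 — hits 1, so not a primitive root.
g = 3: 3^39 ≡ 78; 3^26 ≡ 23; 3^6 ≡ 18 — none is 1, so 3 is a primitive root.
The smallest primitive root modulo 79 is 3.

3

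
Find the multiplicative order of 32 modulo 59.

58

The order of 32 must divide φ(59) = 59 − 1 = 58 = 2 · 29.
Divisors of 58: 1, 2, 29, 58.
Compute 32^d (mod 59) for the divisors d until we hit 1:
32^1 ≡ 32 (mod 59)
32^2 ≡ 21 (mod 59)
32^29 ≡ 58 (mod 59)
32^58 ≡ 1 (mod 59) ✓
Hence ord(32) = 58.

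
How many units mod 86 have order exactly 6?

2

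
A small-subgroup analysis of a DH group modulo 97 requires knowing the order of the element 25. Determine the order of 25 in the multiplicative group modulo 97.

48

Since 25 ∈ (Z/97Z)^×, its order divides φ(97) = 97 − 1 = 96 = 2^5 · 3.
Divisors of 96: 1, 2, 3, 4, 6, 8, 12, 16, 24, 32, 48, 96.
Test each divisor d:
25^1 ≡ 25 (mod 97)
25^2 ≡ 43 (mod 97)
25^3 ≡ 8 (mod 97)
25^4 ≡ 6 (mod 97)
25^6 ≡ 64 (mod 97)
25^8 ≡ 36 (mod 97)
25^12 ≡ 22 (mod 97)
25^16 ≡ 35 (mod 97)
25^24 ≡ 96 (mod 97)
25^32 ≡ 61 (mod 97)
25^48 ≡ 1 (mod 97) ✓
Hence ord(25) = 48.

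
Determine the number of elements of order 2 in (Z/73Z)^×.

φ(73) = 73 − 1 = 72 = 2^3 · 3^2.
In a cyclic group of order 72, there are φ(d) elements of order d for each divisor d of 72, and zero for non-divisors.
2 | 72, and φ(2) = 2 − 1 = 1.

1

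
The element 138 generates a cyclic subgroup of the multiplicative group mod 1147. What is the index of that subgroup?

36

The order of 138 must divide φ(1147) = φ(31·37) = (31−1)·(37−1) = 30·36 = 1080 = 2^3 · 3^3 · 5.
Divisors of 1080: 1, 2, 3, 4, 5, 6, 8, 9, 10, 12, 15, 18, 20, 24, 27, 30, 36, 40, 45, 54, 60, 72, 90, 108, 120, 135, 180, 216, 270, 360, 540, 1080.
Compute 138^d (mod 1147) for the divisors d until we hit 1:
138^1 ≡ 138 (mod 1147)
138^2 ≡ 692 (mod 1147)
138^3 ≡ 295 (mod 1147)
138^4 ≡ 565 (mod 1147)
138^5 ≡ 1121 (mod 1147)
138^6 ≡ 1000 (mod 1147)
138^8 ≡ 359 (mod 1147)
138^9 ≡ 221 (mod 1147)
138^10 ≡ 676 (mod 1147)
138^12 ≡ 963 (mod 1147)
138^15 ≡ 776 (mod 1147)
138^18 ≡ 667 (mod 1147)
138^20 ≡ 470 (mod 1147)
138^24 ≡ 593 (mod 1147)
138^27 ≡ 591 (mod 1147)
138^30 ≡ 1 (mod 1147) ✓
The order of 138 is 30, so the subgroup it generates has 30 elements.
The index is φ(1147) / ord(138) = 1080 / 30 = 36.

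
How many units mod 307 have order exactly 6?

2

φ(307) = 307 − 1 = 306 = 2 · 3^2 · 17.
(Z/307Z)^× is cyclic (|G| = 306); a cyclic group of order m has exactly φ(d) elements of each order d | m, and none otherwise.
6 = 2 · 3 divides 306, and φ(6) = 2.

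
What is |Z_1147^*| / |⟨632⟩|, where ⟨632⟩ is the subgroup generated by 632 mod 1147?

12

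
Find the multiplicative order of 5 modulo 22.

5

Since 5 ∈ (Z/22Z)^×, its order divides φ(22) = φ(2)·φ(11) = 1·10 = 10 = 2 · 5.
Divisors of 10: 1, 2, 5, 10.
Evaluate successive powers at the divisors of 10:
5^1 ≡ 5 (mod 22)
5^2 ≡ 3 (mod 22)
5^5 ≡ 1 (mod 22) ✓
Hence ord(5) = 5.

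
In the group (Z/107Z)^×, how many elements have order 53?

52

φ(107) = 107 − 1 = 106 = 2 · 53.
(Z/107Z)^× is cyclic (|G| = 106); a cyclic group of order m has exactly φ(d) elements of each order d | m, and none otherwise.
53 | 106, and φ(53) = 53 − 1 = 52.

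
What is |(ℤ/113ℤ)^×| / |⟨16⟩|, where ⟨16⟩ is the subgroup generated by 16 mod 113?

16

Since 16 ∈ (Z/113Z)^×, its order divides φ(113) = 113 − 1 = 112 = 2^4 · 7.
Divisors of 112: 1, 2, 4, 7, 8, 14, 16, 28, 56, 112.
Check 16^d mod 113 for each divisor in increasing order:
16^1 ≡ 16 (mod 113)
16^2 ≡ 30 (mod 113)
16^4 ≡ 109 (mod 113)
16^7 ≡ 1 (mod 113) ✓
Thus |⟨16⟩| = ord(16) = 7.
[(Z/113Z)^× : ⟨16⟩] = 112/7 = 16.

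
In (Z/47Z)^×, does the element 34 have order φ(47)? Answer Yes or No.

No

φ(47) = 47 − 1 = 46 = 2 · 23.
Test 34^(46/q) mod 47 for each prime factor q of 46:
34^23 ≡ 1 (mod 47)  [q = 2: ≡ 1 ✗]
34^2 ≡ 28 (mod 47)  [q = 23: ≢ 1 ✓]
34^23 ≡ 1 shows ord(34) | 23, strictly less than φ(47); not a primitive root.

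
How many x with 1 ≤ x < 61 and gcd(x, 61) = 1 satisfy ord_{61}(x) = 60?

16

φ(61) = 61 − 1 = 60 = 2^2 · 3 · 5.
(Z/61Z)^× is cyclic (|G| = 60); a cyclic group of order m has exactly φ(d) elements of each order d | m, and none otherwise.
60 = 2^2 · 3 · 5 divides 60, and φ(60) = 16.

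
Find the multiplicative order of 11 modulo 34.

16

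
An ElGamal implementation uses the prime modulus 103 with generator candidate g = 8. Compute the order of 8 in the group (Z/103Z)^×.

Since 8 ∈ (Z/103Z)^×, its order divides φ(103) = 103 − 1 = 102 = 2 · 3 · 17.
Divisors of 102: 1, 2, 3, 6, 17, 34, 51, 102.
Evaluate successive powers at the divisors of 102:
8^1 ≡ 8 (mod 103)
8^2 ≡ 64 (mod 103)
8^3 ≡ 100 (mod 103)
8^6 ≡ 9 (mod 103)
8^17 ≡ 1 (mod 103) ✓
Hence ord(8) = 17.

17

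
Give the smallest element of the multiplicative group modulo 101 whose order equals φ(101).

φ(101) = 101 − 1 = 100 = 2^2 · 5^2.
Test candidates g = 2, 3, … against the prime factors q ∈ {2, 5} of φ(101): g is a generator iff g^(100/q) ≢ 1 for every such q.
g = 2: 2^50 ≡ 100; 2^20 ≡ 95 — none is 1, so 2 is a primitive root.
Hence the least primitive root of 101 is 2.

2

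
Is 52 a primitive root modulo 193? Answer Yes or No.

Yes

φ(193) = 193 − 1 = 192 = 2^6 · 3.
52 is a primitive root mod 193 iff 52^(φ(193)/q) ≢ 1 for every prime q | φ(193), i.e. q ∈ {2, 3}.
52^96 ≡ 192 (mod 193)  [q = 2: ≢ 1 ✓]
52^64 ≡ 108 (mod 193)  [q = 3: ≢ 1 ✓]
Every test exponent gives a nontrivial residue, hence 52 generates the full group.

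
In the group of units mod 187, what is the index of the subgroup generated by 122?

Since 122 ∈ (Z/187Z)^×, its order divides φ(187) = φ(11·17) = (11−1)·(17−1) = 10·16 = 160 = 2^5 · 5.
Divisors of 160: 1, 2, 4, 5, 8, 10, 16, 20, 32, 40, 80, 160.
Evaluate successive powers at the divisors of 160:
122^1 ≡ 122 (mod 187)
122^2 ≡ 111 (mod 187)
122^4 ≡ 166 (mod 187)
122^5 ≡ 56 (mod 187)
122^8 ≡ 67 (mod 187)
122^10 ≡ 144 (mod 187)
122^16 ≡ 1 (mod 187) ✓
The order of 122 is 16, so the subgroup it generates has 16 elements.
The index is φ(187) / ord(122) = 160 / 16 = 10.

10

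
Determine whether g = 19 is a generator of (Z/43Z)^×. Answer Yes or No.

φ(43) = 43 − 1 = 42 = 2 · 3 · 7.
It suffices to check that the order of 19 is not a proper divisor of 42: compute 19^(42/q) for q ∈ {2, 3, 7}.
19^21 ≡ 42 (mod 43)  [q = 2: ≢ 1 ✓]
19^14 ≡ 36 (mod 43)  [q = 3: ≢ 1 ✓]
19^6 ≡ 11 (mod 43)  [q = 7: ≢ 1 ✓]
Every test exponent gives a nontrivial residue, hence 19 generates the full group.

Yes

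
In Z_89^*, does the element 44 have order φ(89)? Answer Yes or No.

No

φ(89) = 89 − 1 = 88 = 2^3 · 11.
44 is a primitive root mod 89 iff 44^(φ(89)/q) ≢ 1 for every prime q | φ(89), i.e. q ∈ {2, 11}.
44^44 ≡ 1 (mod 89)  [q = 2: ≡ 1 ✗]
44^8 ≡ 8 (mod 89)  [q = 11: ≢ 1 ✓]
Since 44^44 ≡ 1, the order of 44 divides 44 < 88, so 44 is not a primitive root.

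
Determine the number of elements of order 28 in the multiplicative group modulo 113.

12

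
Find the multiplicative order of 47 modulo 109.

108

The order of 47 must divide φ(109) = 109 − 1 = 108 = 2^2 · 3^3.
Divisors of 108: 1, 2, 3, 4, 6, 9, 12, 18, 27, 36, 54, 108.
Evaluate successive powers at the divisors of 108:
47^1 ≡ 47
47^2 ≡ 29
47^3 ≡ 55
47^4 ≡ 78
47^6 ≡ 82
47^9 ≡ 41
47^12 ≡ 75
47^18 ≡ 46
47^27 ≡ 33
47^36 ≡ 45
47^54 ≡ 108
47^108 ≡ 1
The smallest such exponent is 108, so the order of 47 is 108.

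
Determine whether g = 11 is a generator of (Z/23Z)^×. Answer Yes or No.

Yes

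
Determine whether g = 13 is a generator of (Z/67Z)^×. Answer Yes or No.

Yes

φ(67) = 67 − 1 = 66 = 2 · 3 · 11.
An element g generates (Z/67Z)^× iff g^(66/q) ≢ 1 (mod 67) for each prime q ∈ {2, 3, 11}.
13^33 ≡ 66 (mod 67)  [q = 2: ≢ 1 ✓]
13^22 ≡ 37 (mod 67)  [q = 3: ≢ 1 ✓]
13^6 ≡ 62 (mod 67)  [q = 11: ≢ 1 ✓]
All checks pass, so 13 has order 66 and is a primitive root modulo 67.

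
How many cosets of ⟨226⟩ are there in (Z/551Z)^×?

By Lagrange's theorem, ord_551(226) divides φ(551) = φ(19·29) = (19−1)·(29−1) = 18·28 = 504 = 2^3 · 3^2 · 7.
Divisors of 504: 1, 2, 3, 4, 6, 7, 8, 9, 12, 14, 18, 21, 24, 28, 36, 42, 56, 63, 72, 84, 126, 168, 252, 504.
Check 226^d mod 551 for each divisor in increasing order:
226^1 ≡ 226 (mod 551)
226^2 ≡ 384 (mod 551)
226^3 ≡ 277 (mod 551)
226^4 ≡ 339 (mod 551)
226^6 ≡ 140 (mod 551)
226^7 ≡ 233 (mod 551)
226^8 ≡ 313 (mod 551)
226^9 ≡ 210 (mod 551)
226^12 ≡ 315 (mod 551)
226^14 ≡ 291 (mod 551)
226^18 ≡ 20 (mod 551)
226^21 ≡ 30 (mod 551)
226^24 ≡ 45 (mod 551)
226^28 ≡ 378 (mod 551)
226^36 ≡ 400 (mod 551)
226^42 ≡ 349 (mod 551)
226^56 ≡ 175 (mod 551)
226^63 ≡ 1 (mod 551) ✓
Thus |⟨226⟩| = ord(226) = 63.
[(Z/551Z)^× : ⟨226⟩] = 504/63 = 8.

8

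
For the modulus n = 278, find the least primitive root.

3

φ(278) = φ(2)·φ(139) = 1·138 = 138 = 2 · 3 · 23.
Test candidates g = 2, 3, … against the prime factors q ∈ {2, 3, 23} of φ(278): g is a generator iff g^(138/q) ≢ 1 for every such q.
g = 2: gcd(2, 278) = 2 > 1, not a unit — skip.
g = 3: 3^69 ≡ 277; 3^46 ≡ 181; 3^6 ≡ 173 — none is 1, so 3 is a primitive root.
Hence the least primitive root of 278 is 3.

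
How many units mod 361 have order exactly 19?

18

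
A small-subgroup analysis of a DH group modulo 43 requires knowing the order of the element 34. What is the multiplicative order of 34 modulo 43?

ord(34) | φ(43) = 43 − 1 = 42 = 2 · 3 · 7.
Divisors of 42: 1, 2, 3, 6, 7, 14, 21, 42.
Check 34^d mod 43 for each divisor in increasing order:
34^1 ≡ 34
34^2 ≡ 38
34^3 ≡ 2
34^6 ≡ 4
34^7 ≡ 7
34^14 ≡ 6
34^21 ≡ 42
34^42 ≡ 1
Hence ord(34) = 42.

42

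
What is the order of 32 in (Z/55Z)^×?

Since 32 ∈ (Z/55Z)^×, its order divides φ(55) = φ(5·11) = (5−1)·(11−1) = 4·10 = 40 = 2^3 · 5.
Divisors of 40: 1, 2, 4, 5, 8, 10, 20, 40.
Check 32^d mod 55 for each divisor in increasing order:
32^1 ≡ 32
32^2 ≡ 34
32^4 ≡ 1
Hence ord(32) = 4.

4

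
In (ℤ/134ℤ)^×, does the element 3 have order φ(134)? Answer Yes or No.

φ(134) = φ(2)·φ(67) = 1·66 = 66 = 2 · 3 · 11.
It suffices to check that the order of 3 is not a proper divisor of 66: compute 3^(66/q) for q ∈ {2, 3, 11}.
3^33 ≡ 133 (mod 134)  [q = 2: ≢ 1 ✓]
3^22 ≡ 1 (mod 134)  [q = 3: ≡ 1 ✗]
3^6 ≡ 59 (mod 134)  [q = 11: ≢ 1 ✓]
Since 3^22 ≡ 1, the order of 3 divides 22 < 66, so 3 is not a primitive root.

No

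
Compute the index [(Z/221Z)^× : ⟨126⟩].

4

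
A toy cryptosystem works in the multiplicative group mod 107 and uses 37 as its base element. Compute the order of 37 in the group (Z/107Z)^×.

By Lagrange's theorem, ord_107(37) divides φ(107) = 107 − 1 = 106 = 2 · 53.
Divisors of 106: 1, 2, 53, 106.
Test each divisor d:
37^1 ≡ 37
37^2 ≡ 85
37^53 ≡ 1
Hence ord(37) = 53.

53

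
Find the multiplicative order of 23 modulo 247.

18

The order of 23 must divide φ(247) = φ(13·19) = (13−1)·(19−1) = 12·18 = 216 = 2^3 · 3^3.
Divisors of 216: 1, 2, 3, 4, 6, 8, 9, 12, 18, 24, 27, 36, 54, 72, 108, 216.
Check 23^d mod 247 for each divisor in increasing order:
23^1 ≡ 23
23^2 ≡ 35
23^3 ≡ 64
23^4 ≡ 237
23^6 ≡ 144
23^8 ≡ 100
23^9 ≡ 77
23^12 ≡ 235
23^18 ≡ 1
Therefore the multiplicative order of 23 modulo 247 is 18.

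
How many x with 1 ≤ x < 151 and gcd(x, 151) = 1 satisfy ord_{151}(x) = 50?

20

φ(151) = 151 − 1 = 150 = 2 · 3 · 5^2.
In a cyclic group of order 150, there are φ(d) elements of order d for each divisor d of 150, and zero for non-divisors.
50 = 2 · 5^2 divides 150, and φ(50) = 20.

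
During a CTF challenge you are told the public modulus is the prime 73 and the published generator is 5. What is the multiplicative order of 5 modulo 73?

72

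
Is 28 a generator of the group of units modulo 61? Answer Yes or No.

No

φ(61) = 61 − 1 = 60 = 2^2 · 3 · 5.
An element g generates (Z/61Z)^× iff g^(60/q) ≢ 1 (mod 61) for each prime q ∈ {2, 3, 5}.
28^30 ≡ 60 (mod 61)  [q = 2: ≢ 1 ✓]
28^20 ≡ 1 (mod 61)  [q = 3: ≡ 1 ✗]
28^12 ≡ 9 (mod 61)  [q = 5: ≢ 1 ✓]
Since 28^20 ≡ 1, the order of 28 divides 20 < 60, so 28 is not a primitive root.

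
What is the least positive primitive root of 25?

φ(25) = φ(5^2) = 5·(5−1) = 20 = 2^2 · 5.
g is a primitive root iff g^(20/q) ≢ 1 (mod 25) for each prime q ∈ {2, 5}.
g = 2: 2^10 ≡ 24; 2^4 ≡ 16 — none is 1, so 2 is a primitive root.
Hence the least primitive root of 25 is 2.

2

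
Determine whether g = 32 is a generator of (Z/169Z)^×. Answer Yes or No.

Yes

φ(169) = φ(13^2) = 13·(13−1) = 156 = 2^2 · 3 · 13.
Test 32^(156/q) mod 169 for each prime factor q of 156:
32^78 ≡ 168 (mod 169)  [q = 2: ≢ 1 ✓]
32^52 ≡ 22 (mod 169)  [q = 3: ≢ 1 ✓]
32^12 ≡ 27 (mod 169)  [q = 13: ≢ 1 ✓]
Every test exponent gives a nontrivial residue, hence 32 generates the full group.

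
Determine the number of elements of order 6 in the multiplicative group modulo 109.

2

φ(109) = 109 − 1 = 108 = 2^2 · 3^3.
Since (Z/109Z)^× is cyclic of order 108, the number of elements of order d is φ(d) when d | 108 and 0 otherwise.
6 = 2 · 3 divides 108, and φ(6) = 2.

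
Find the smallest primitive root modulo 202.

φ(202) = φ(2)·φ(101) = 1·100 = 100 = 2^2 · 5^2.
g is a primitive root iff g^(100/q) ≢ 1 (mod 202) for each prime q ∈ {2, 5}.
g = 2: gcd(2, 202) = 2 > 1, not a unit — skip.
g = 3: 3^50 ≡ 201; 3^20 ≡ 185 — none is 1, so 3 is a primitive root.
The smallest primitive root modulo 202 is 3.

3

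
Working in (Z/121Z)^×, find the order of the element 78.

ord(78) | φ(121) = φ(11^2) = 11·(11−1) = 110 = 2 · 5 · 11.
Divisors of 110: 1, 2, 5, 10, 11, 22, 55, 110.
Evaluate successive powers at the divisors of 110:
78^1 ≡ 78
78^2 ≡ 34
78^5 ≡ 23
78^10 ≡ 45
78^11 ≡ 1
So ord_121(78) = 11.

11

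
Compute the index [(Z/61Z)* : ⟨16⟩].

Since 16 ∈ (Z/61Z)^×, its order divides φ(61) = 61 − 1 = 60 = 2^2 · 3 · 5.
Divisors of 60: 1, 2, 3, 4, 5, 6, 10, 12, 15, 20, 30, 60.
Evaluate successive powers at the divisors of 60:
16^1 ≡ 16 (mod 61)
16^2 ≡ 12 (mod 61)
16^3 ≡ 9 (mod 61)
16^4 ≡ 22 (mod 61)
16^5 ≡ 47 (mod 61)
16^6 ≡ 20 (mod 61)
16^10 ≡ 13 (mod 61)
16^12 ≡ 34 (mod 61)
16^15 ≡ 1 (mod 61) ✓
The order of 16 is 15, so the subgroup it generates has 15 elements.
Index = |(Z/61Z)^×| / |⟨16⟩| = 60 / 15 = 4.

4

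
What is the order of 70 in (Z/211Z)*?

The order of 70 must divide φ(211) = 211 − 1 = 210 = 2 · 3 · 5 · 7.
Divisors of 210: 1, 2, 3, 5, 6, 7, 10, 14, 15, 21, 30, 35, 42, 70, 105, 210.
Check 70^d mod 211 for each divisor in increasing order:
70^1 ≡ 70
70^2 ≡ 47
70^3 ≡ 125
70^5 ≡ 178
70^6 ≡ 11
70^7 ≡ 137
70^10 ≡ 34
70^14 ≡ 201
70^15 ≡ 144
70^21 ≡ 107
70^30 ≡ 58
70^35 ≡ 196
70^42 ≡ 55
70^70 ≡ 14
70^105 ≡ 1
So ord_211(70) = 105.

105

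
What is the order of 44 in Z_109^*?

By Lagrange's theorem, ord_109(44) divides φ(109) = 109 − 1 = 108 = 2^2 · 3^3.
Divisors of 108: 1, 2, 3, 4, 6, 9, 12, 18, 27, 36, 54, 108.
Evaluate successive powers at the divisors of 108:
44^1 ≡ 44 (mod 109)
44^2 ≡ 83 (mod 109)
44^3 ≡ 55 (mod 109)
44^4 ≡ 22 (mod 109)
44^6 ≡ 82 (mod 109)
44^9 ≡ 41 (mod 109)
44^12 ≡ 75 (mod 109)
44^18 ≡ 46 (mod 109)
44^27 ≡ 33 (mod 109)
44^36 ≡ 45 (mod 109)
44^54 ≡ 108 (mod 109)
44^108 ≡ 1 (mod 109) ✓
So ord_109(44) = 108.

108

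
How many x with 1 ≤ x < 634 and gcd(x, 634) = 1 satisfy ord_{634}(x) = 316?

156

φ(634) = φ(2)·φ(317) = 1·316 = 316 = 2^2 · 79.
Since (Z/634Z)^× is cyclic of order 316, the number of elements of order d is φ(d) when d | 316 and 0 otherwise.
316 = 2^2 · 79 divides 316, and φ(316) = 156.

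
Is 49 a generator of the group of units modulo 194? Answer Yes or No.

φ(194) = φ(2)·φ(97) = 1·96 = 96 = 2^5 · 3.
49 is a primitive root mod 194 iff 49^(φ(194)/q) ≢ 1 for every prime q | φ(194), i.e. q ∈ {2, 3}.
49^48 ≡ 1 (mod 194)  [q = 2: ≡ 1 ✗]
49^32 ≡ 61 (mod 194)  [q = 3: ≢ 1 ✓]
The check at q = 2 fails, so 49 generates a proper subgroup.

No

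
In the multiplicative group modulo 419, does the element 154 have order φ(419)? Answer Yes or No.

No

φ(419) = 419 − 1 = 418 = 2 · 11 · 19.
154 is a primitive root mod 419 iff 154^(φ(419)/q) ≢ 1 for every prime q | φ(419), i.e. q ∈ {2, 11, 19}.
154^209 ≡ 1 (mod 419)  [q = 2: ≡ 1 ✗]
154^38 ≡ 102 (mod 419)  [q = 11: ≢ 1 ✓]
154^22 ≡ 107 (mod 419)  [q = 19: ≢ 1 ✓]
Since 154^209 ≡ 1, the order of 154 divides 209 < 418, so 154 is not a primitive root.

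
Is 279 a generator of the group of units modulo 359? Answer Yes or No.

φ(359) = 359 − 1 = 358 = 2 · 179.
An element g generates (Z/359Z)^× iff g^(358/q) ≢ 1 (mod 359) for each prime q ∈ {2, 179}.
279^179 ≡ 358 (mod 359)  [q = 2: ≢ 1 ✓]
279^2 ≡ 297 (mod 359)  [q = 179: ≢ 1 ✓]
None equal 1, so ord_359(279) = 358: 279 is a primitive root.

Yes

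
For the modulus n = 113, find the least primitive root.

3

φ(113) = 113 − 1 = 112 = 2^4 · 7.
g is a primitive root iff g^(112/q) ≢ 1 (mod 113) for each prime q ∈ {2, 7}.
g = 2: 2^56 ≡ 1 — hits 1, so not a primitive root.
g = 3: 3^56 ≡ 112; 3^16 ≡ 49 — none is 1, so 3 is a primitive root.
Hence the least primitive root of 113 is 3.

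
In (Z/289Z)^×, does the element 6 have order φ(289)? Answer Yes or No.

Yes

φ(289) = φ(17^2) = 17·(17−1) = 272 = 2^4 · 17.
6 is a primitive root mod 289 iff 6^(φ(289)/q) ≢ 1 for every prime q | φ(289), i.e. q ∈ {2, 17}.
6^136 ≡ 288 (mod 289)  [q = 2: ≢ 1 ✓]
6^16 ≡ 103 (mod 289)  [q = 17: ≢ 1 ✓]
Every test exponent gives a nontrivial residue, hence 6 generates the full group.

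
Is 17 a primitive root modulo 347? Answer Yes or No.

φ(347) = 347 − 1 = 346 = 2 · 173.
An element g generates (Z/347Z)^× iff g^(346/q) ≢ 1 (mod 347) for each prime q ∈ {2, 173}.
17^173 ≡ 346 (mod 347)  [q = 2: ≢ 1 ✓]
17^2 ≡ 289 (mod 347)  [q = 173: ≢ 1 ✓]
All checks pass, so 17 has order 346 and is a primitive root modulo 347.

Yes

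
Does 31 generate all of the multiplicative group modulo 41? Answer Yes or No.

No

φ(41) = 41 − 1 = 40 = 2^3 · 5.
Test 31^(40/q) mod 41 for each prime factor q of 40:
31^20 ≡ 1 (mod 41)  [q = 2: ≡ 1 ✗]
31^8 ≡ 16 (mod 41)  [q = 5: ≢ 1 ✓]
31^20 ≡ 1 shows ord(31) | 20, strictly less than φ(41); not a primitive root.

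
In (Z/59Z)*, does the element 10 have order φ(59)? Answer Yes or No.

φ(59) = 59 − 1 = 58 = 2 · 29.
An element g generates (Z/59Z)^× iff g^(58/q) ≢ 1 (mod 59) for each prime q ∈ {2, 29}.
10^29 ≡ 58 (mod 59)  [q = 2: ≢ 1 ✓]
10^2 ≡ 41 (mod 59)  [q = 29: ≢ 1 ✓]
All checks pass, so 10 has order 58 and is a primitive root modulo 59.

Yes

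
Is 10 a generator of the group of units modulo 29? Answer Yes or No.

Yes

φ(29) = 29 − 1 = 28 = 2^2 · 7.
Test 10^(28/q) mod 29 for each prime factor q of 28:
10^14 ≡ 28 (mod 29)  [q = 2: ≢ 1 ✓]
10^4 ≡ 24 (mod 29)  [q = 7: ≢ 1 ✓]
All checks pass, so 10 has order 28 and is a primitive root modulo 29.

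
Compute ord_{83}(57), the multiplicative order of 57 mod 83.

ord(57) | φ(83) = 83 − 1 = 82 = 2 · 41.
Divisors of 82: 1, 2, 41, 82.
Check 57^d mod 83 for each divisor in increasing order:
57^1 ≡ 57 (mod 83)
57^2 ≡ 12 (mod 83)
57^41 ≡ 82 (mod 83)
57^82 ≡ 1 (mod 83) ✓
Hence ord(57) = 82.

82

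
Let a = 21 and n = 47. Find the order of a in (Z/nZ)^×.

Since 21 ∈ (Z/47Z)^×, its order divides φ(47) = 47 − 1 = 46 = 2 · 23.
Divisors of 46: 1, 2, 23, 46.
Check 21^d mod 47 for each divisor in increasing order:
21^1 ≡ 21 (mod 47)
21^2 ≡ 18 (mod 47)
21^23 ≡ 1 (mod 47) ✓
The smallest such exponent is 23, so the order of 21 is 23.

23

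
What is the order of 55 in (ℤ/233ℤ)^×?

116

ord(55) | φ(233) = 233 − 1 = 232 = 2^3 · 29.
Divisors of 232: 1, 2, 4, 8, 29, 58, 116, 232.
Check 55^d mod 233 for each divisor in increasing order:
55^1 ≡ 55
55^2 ≡ 229
55^4 ≡ 16
55^8 ≡ 23
55^29 ≡ 144
55^58 ≡ 232
55^116 ≡ 1
So ord_233(55) = 116.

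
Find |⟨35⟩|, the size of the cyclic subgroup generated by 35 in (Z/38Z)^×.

The order of 35 must divide φ(38) = φ(2)·φ(19) = 1·18 = 18 = 2 · 3^2.
Divisors of 18: 1, 2, 3, 6, 9, 18.
Test each divisor d:
35^1 ≡ 35 (mod 38)
35^2 ≡ 9 (mod 38)
35^3 ≡ 11 (mod 38)
35^6 ≡ 7 (mod 38)
35^9 ≡ 1 (mod 38) ✓
So ord_38(35) = 9.

9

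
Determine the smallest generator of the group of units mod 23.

φ(23) = 23 − 1 = 22 = 2 · 11.
Test candidates g = 2, 3, … against the prime factors q ∈ {2, 11} of φ(23): g is a generator iff g^(22/q) ≢ 1 for every such q.
g = 2: 2^11 ≡ 1 — hits 1, so not a primitive root.
g = 3: 3^11 ≡ 1 — hits 1, so not a primitive root.
g = 4: 4^11 ≡ 1 — hits 1, so not a primitive root.
g = 5: 5^11 ≡ 22; 5^2 ≡ 2 — none is 1, so 5 is a primitive root.
Hence the least primitive root of 23 is 5.

5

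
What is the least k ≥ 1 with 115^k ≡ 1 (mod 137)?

By Lagrange's theorem, ord_137(115) divides φ(137) = 137 − 1 = 136 = 2^3 · 17.
Divisors of 136: 1, 2, 4, 8, 17, 34, 68, 136.
Check 115^d mod 137 for each divisor in increasing order:
115^1 ≡ 115 (mod 137)
115^2 ≡ 73 (mod 137)
115^4 ≡ 123 (mod 137)
115^8 ≡ 59 (mod 137)
115^17 ≡ 1 (mod 137) ✓
Therefore the multiplicative order of 115 modulo 137 is 17.

17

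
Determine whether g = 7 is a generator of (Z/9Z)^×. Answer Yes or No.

φ(9) = φ(3^2) = 3·(3−1) = 6 = 2 · 3.
7 is a primitive root mod 9 iff 7^(φ(9)/q) ≢ 1 for every prime q | φ(9), i.e. q ∈ {2, 3}.
7^3 ≡ 1 (mod 9)  [q = 2: ≡ 1 ✗]
7^2 ≡ 4 (mod 9)  [q = 3: ≢ 1 ✓]
Since 7^3 ≡ 1, the order of 7 divides 3 < 6, so 7 is not a primitive root.

No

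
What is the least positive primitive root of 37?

φ(37) = 37 − 1 = 36 = 2^2 · 3^2.
Test candidates g = 2, 3, … against the prime factors q ∈ {2, 3} of φ(37): g is a generator iff g^(36/q) ≢ 1 for every such q.
g = 2: 2^18 ≡ 36; 2^12 ≡ 26 — none is 1, so 2 is a primitive root.
Hence the least primitive root of 37 is 2.

2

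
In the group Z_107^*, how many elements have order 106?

φ(107) = 107 − 1 = 106 = 2 · 53.
In a cyclic group of order 106, there are φ(d) elements of order d for each divisor d of 106, and zero for non-divisors.
106 = 2 · 53 divides 106, and φ(106) = 52.

52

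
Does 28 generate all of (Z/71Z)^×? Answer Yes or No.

φ(71) = 71 − 1 = 70 = 2 · 5 · 7.
An element g generates (Z/71Z)^× iff g^(70/q) ≢ 1 (mod 71) for each prime q ∈ {2, 5, 7}.
28^35 ≡ 70 (mod 71)  [q = 2: ≢ 1 ✓]
28^14 ≡ 57 (mod 71)  [q = 5: ≢ 1 ✓]
28^10 ≡ 30 (mod 71)  [q = 7: ≢ 1 ✓]
Every test exponent gives a nontrivial residue, hence 28 generates the full group.

Yes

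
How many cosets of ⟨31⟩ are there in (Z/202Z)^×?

4

Since 31 ∈ (Z/202Z)^×, its order divides φ(202) = φ(2)·φ(101) = 1·100 = 100 = 2^2 · 5^2.
Divisors of 100: 1, 2, 4, 5, 10, 20, 25, 50, 100.
Check 31^d mod 202 for each divisor in increasing order:
31^1 ≡ 31 (mod 202)
31^2 ≡ 153 (mod 202)
31^4 ≡ 179 (mod 202)
31^5 ≡ 95 (mod 202)
31^10 ≡ 137 (mod 202)
31^20 ≡ 185 (mod 202)
31^25 ≡ 1 (mod 202) ✓
So ord_202(31) = 25, hence |⟨31⟩| = 25.
[(Z/202Z)^× : ⟨31⟩] = 100/25 = 4.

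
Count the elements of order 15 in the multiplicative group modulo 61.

8

φ(61) = 61 − 1 = 60 = 2^2 · 3 · 5.
Since (Z/61Z)^× is cyclic of order 60, the number of elements of order d is φ(d) when d | 60 and 0 otherwise.
15 = 3 · 5 divides 60, and φ(15) = 8.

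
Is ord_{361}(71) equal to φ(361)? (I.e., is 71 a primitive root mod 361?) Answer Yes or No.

Yes

φ(361) = φ(19^2) = 19·(19−1) = 342 = 2 · 3^2 · 19.
71 is a primitive root mod 361 iff 71^(φ(361)/q) ≢ 1 for every prime q | φ(361), i.e. q ∈ {2, 3, 19}.
71^171 ≡ 360 (mod 361)  [q = 2: ≢ 1 ✓]
71^114 ≡ 292 (mod 361)  [q = 3: ≢ 1 ✓]
71^18 ≡ 172 (mod 361)  [q = 19: ≢ 1 ✓]
All checks pass, so 71 has order 342 and is a primitive root modulo 361.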